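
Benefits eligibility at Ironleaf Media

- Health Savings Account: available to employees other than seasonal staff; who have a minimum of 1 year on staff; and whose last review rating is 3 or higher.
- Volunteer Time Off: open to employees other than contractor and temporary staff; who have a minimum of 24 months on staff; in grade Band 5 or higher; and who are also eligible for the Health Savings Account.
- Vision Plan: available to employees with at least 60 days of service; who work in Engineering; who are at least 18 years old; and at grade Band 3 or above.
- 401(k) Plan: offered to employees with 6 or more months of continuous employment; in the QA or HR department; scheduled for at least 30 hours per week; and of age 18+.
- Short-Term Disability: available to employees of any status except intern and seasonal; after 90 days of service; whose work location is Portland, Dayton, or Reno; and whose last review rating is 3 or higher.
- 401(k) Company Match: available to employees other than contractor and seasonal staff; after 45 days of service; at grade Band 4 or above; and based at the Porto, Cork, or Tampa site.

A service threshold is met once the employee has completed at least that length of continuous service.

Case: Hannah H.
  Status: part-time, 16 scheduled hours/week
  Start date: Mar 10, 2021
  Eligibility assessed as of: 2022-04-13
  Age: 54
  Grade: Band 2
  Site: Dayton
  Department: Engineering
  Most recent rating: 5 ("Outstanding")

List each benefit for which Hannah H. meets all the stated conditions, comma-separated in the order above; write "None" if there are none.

Health Savings Account, Short-Term Disability

Service from Mar 10, 2021 to 2022-04-13: 399 days.
Health Savings Account — status part-time ✓ (not excluded); service 399 days ≥ 1 year (≈365 days) ✓; rating 5 ≥ 3 ✓ → eligible.
Volunteer Time Off — status part-time ✓ (not excluded); service 399 days < 24 months (≈720 days) ✗ → not eligible.
Vision Plan — service 399 days ≥ 60 days ✓; dept Engineering ✓; age 54 ≥ 18 ✓; grade Band 2 < Band 3 ✗ → not eligible.
401(k) Plan — service 399 days ≥ 6 months (≈180 days) ✓; dept Engineering ✗ → not eligible.
Short-Term Disability — status part-time ✓ (not excluded); service 399 days ≥ 90 days ✓; site Dayton ✓; rating 5 ≥ 3 ✓ → eligible.
401(k) Company Match — status part-time ✓ (not excluded); service 399 days ≥ 45 days ✓; grade Band 2 < Band 4 ✗ → not eligible.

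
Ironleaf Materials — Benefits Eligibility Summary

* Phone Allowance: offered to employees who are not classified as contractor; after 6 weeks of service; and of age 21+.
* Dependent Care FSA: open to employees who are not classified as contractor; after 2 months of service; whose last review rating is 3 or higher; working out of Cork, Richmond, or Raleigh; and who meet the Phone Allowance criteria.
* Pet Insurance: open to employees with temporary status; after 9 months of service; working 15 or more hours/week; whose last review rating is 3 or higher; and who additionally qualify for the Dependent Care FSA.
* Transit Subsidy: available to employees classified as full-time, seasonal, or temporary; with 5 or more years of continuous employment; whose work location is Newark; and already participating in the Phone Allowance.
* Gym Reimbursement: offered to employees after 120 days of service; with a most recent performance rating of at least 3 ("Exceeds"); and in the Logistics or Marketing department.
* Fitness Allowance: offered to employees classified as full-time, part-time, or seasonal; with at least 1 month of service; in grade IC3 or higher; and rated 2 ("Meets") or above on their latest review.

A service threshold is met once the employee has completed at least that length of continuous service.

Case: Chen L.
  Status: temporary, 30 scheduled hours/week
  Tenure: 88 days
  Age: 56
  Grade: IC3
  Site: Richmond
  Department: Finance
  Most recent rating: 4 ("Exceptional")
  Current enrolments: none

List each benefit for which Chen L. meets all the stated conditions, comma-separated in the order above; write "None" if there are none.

Phone Allowance, Dependent Care FSA

Phone Allowance — status temporary ✓ (not excluded); service 88 days ≥ 6 weeks (≈42 days) ✓; age 56 ≥ 21 ✓ → eligible.
Dependent Care FSA — status temporary ✓ (not excluded); service 88 days ≥ 2 months (≈60 days) ✓; rating 4 ≥ 3 ✓; site Richmond ✓; eligible for Phone Allowance ✓ → eligible.
Pet Insurance — status temporary ✓; service 88 days < 9 months (≈270 days) ✗ → not eligible.
Transit Subsidy — status temporary ✓; service 88 days < 5 years (≈1825 days) ✗ → not eligible.
Gym Reimbursement — service 88 days < 120 days ✗ → not eligible.
Fitness Allowance — status temporary ✗ (requires full-time, part-time, or seasonal) → not eligible.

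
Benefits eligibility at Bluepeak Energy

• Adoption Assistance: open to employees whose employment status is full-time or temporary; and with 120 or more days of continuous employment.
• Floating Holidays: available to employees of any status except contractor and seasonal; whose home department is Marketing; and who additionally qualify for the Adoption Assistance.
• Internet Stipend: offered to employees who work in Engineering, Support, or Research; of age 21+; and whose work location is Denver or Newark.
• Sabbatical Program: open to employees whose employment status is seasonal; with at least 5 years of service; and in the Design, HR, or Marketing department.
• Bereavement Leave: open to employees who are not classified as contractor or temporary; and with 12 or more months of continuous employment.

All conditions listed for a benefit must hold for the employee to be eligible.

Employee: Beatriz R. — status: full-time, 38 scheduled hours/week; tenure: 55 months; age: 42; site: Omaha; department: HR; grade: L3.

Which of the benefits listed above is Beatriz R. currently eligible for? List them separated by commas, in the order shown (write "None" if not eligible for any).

Adoption Assistance, Bereavement Leave

Adoption Assistance — status full-time ✓; service 55 months ≥ 120 days ✓ → eligible.
Floating Holidays — status full-time ✓ (not excluded); dept HR ✗ → not eligible.
Internet Stipend — dept HR ✗ → not eligible.
Sabbatical Program — status full-time ✗ (requires seasonal) → not eligible.
Bereavement Leave — status full-time ✓ (not excluded); service 55 months ≥ 12 months ✓ → eligible.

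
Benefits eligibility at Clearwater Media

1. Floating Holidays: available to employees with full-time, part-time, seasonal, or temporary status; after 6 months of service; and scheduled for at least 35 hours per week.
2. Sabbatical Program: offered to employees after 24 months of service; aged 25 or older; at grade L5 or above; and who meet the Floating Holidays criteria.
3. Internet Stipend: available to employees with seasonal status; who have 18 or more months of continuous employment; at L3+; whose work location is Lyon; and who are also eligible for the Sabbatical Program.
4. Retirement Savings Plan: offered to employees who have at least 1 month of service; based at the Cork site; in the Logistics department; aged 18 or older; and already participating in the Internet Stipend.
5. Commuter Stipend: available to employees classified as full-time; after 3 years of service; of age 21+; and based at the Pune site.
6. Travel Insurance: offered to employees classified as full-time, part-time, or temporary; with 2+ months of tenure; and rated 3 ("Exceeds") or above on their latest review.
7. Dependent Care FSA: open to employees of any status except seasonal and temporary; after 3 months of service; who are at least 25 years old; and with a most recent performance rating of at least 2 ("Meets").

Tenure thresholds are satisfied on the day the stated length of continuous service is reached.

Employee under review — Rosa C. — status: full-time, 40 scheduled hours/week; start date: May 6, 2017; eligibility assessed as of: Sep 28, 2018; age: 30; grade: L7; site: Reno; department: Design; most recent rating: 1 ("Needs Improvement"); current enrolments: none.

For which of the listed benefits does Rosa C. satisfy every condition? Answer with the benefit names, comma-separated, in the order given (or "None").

Floating Holidays

Service from May 6, 2017 to Sep 28, 2018: 510 days.
Floating Holidays — status full-time ✓; service 510 days ≥ 6 months (≈180 days) ✓; 40 hrs/wk ≥ 35 ✓ → eligible.
Sabbatical Program — service 510 days < 24 months (≈720 days) ✗ → not eligible.
Internet Stipend — status full-time ✗ (requires seasonal) → not eligible.
Retirement Savings Plan — service 510 days ≥ 1 month (≈30 days) ✓; site Reno ✗ (not Cork) → not eligible.
Commuter Stipend — status full-time ✓; service 510 days < 3 years (≈1095 days) ✗ → not eligible.
Travel Insurance — status full-time ✓; service 510 days ≥ 2 months (≈60 days) ✓; rating 1 < 3 ✗ → not eligible.
Dependent Care FSA — status full-time ✓ (not excluded); service 510 days ≥ 3 months (≈90 days) ✓; age 30 ≥ 25 ✓; rating 1 < 2 ✗ → not eligible.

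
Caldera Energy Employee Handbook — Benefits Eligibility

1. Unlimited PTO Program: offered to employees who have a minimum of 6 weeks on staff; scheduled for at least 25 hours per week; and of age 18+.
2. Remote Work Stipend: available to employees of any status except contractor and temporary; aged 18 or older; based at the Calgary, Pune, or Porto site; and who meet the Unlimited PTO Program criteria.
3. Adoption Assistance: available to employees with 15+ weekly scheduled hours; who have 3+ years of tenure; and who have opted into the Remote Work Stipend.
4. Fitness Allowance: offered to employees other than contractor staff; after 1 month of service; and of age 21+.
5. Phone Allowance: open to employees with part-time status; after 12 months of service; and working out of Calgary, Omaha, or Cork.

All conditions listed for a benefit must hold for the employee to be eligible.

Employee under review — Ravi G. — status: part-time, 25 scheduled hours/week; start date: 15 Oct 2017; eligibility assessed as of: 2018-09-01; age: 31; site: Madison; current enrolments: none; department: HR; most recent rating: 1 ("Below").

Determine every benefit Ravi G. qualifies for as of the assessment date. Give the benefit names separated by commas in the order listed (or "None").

Service from 15 Oct 2017 to 2018-09-01: 321 days.
Unlimited PTO Program — service 321 days ≥ 6 weeks (≈42 days) ✓; 25 hrs/wk ≥ 25 ✓; age 31 ≥ 18 ✓ → eligible.
Remote Work Stipend — status part-time ✓ (not excluded); age 31 ≥ 18 ✓; site Madison ✗ (not Calgary, Pune, or Porto) → not eligible.
Adoption Assistance — 25 hrs/wk ≥ 15 ✓; service 321 days < 3 years (≈1095 days) ✗ → not eligible.
Fitness Allowance — status part-time ✓ (not excluded); service 321 days ≥ 1 month (≈30 days) ✓; age 31 ≥ 21 ✓ → eligible.
Phone Allowance — status part-time ✓; service 321 days < 12 months (≈360 days) ✗ → not eligible.

Unlimited PTO Program, Fitness Allowance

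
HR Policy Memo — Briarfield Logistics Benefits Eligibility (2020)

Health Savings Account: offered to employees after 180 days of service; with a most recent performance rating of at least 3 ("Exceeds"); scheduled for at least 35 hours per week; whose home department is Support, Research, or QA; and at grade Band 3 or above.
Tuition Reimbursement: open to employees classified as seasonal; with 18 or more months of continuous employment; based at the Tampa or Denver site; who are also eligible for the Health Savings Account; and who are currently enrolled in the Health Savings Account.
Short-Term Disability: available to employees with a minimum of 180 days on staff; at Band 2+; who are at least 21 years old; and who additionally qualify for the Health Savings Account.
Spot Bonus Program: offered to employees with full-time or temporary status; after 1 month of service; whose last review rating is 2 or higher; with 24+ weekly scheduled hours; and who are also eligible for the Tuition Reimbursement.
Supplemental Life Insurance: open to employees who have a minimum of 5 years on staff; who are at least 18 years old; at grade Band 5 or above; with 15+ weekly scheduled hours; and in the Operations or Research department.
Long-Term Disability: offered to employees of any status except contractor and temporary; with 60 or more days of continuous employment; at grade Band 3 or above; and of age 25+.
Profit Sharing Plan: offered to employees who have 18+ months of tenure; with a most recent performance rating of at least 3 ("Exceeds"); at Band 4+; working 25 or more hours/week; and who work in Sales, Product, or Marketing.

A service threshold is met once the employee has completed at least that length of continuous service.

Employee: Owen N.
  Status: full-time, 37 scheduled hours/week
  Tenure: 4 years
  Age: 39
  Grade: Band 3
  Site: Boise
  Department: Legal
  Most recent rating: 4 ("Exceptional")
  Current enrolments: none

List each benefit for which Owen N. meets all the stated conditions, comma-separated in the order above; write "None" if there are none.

Long-Term Disability

Health Savings Account — service 4 years ≥ 180 days ✓; rating 4 ≥ 3 ✓; 37 hrs/wk ≥ 35 ✓; dept Legal ✗ → not eligible.
Tuition Reimbursement — status full-time ✗ (requires seasonal) → not eligible.
Short-Term Disability — service 4 years ≥ 180 days ✓; grade Band 3 ≥ Band 2 ✓; age 39 ≥ 21 ✓; not eligible for Health Savings Account ✗ → not eligible.
Spot Bonus Program — status full-time ✓; service 4 years ≥ 1 month (≈30 days) ✓; rating 4 ≥ 2 ✓; 37 hrs/wk ≥ 24 ✓; not eligible for Tuition Reimbursement ✗ → not eligible.
Supplemental Life Insurance — service 4 years < 5 years ✗ → not eligible.
Long-Term Disability — status full-time ✓ (not excluded); service 4 years ≥ 60 days ✓; grade Band 3 ≥ Band 3 ✓; age 39 ≥ 25 ✓ → eligible.
Profit Sharing Plan — service 4 years ≥ 18 months (≈540 days) ✓; rating 4 ≥ 3 ✓; grade Band 3 < Band 4 ✗ → not eligible.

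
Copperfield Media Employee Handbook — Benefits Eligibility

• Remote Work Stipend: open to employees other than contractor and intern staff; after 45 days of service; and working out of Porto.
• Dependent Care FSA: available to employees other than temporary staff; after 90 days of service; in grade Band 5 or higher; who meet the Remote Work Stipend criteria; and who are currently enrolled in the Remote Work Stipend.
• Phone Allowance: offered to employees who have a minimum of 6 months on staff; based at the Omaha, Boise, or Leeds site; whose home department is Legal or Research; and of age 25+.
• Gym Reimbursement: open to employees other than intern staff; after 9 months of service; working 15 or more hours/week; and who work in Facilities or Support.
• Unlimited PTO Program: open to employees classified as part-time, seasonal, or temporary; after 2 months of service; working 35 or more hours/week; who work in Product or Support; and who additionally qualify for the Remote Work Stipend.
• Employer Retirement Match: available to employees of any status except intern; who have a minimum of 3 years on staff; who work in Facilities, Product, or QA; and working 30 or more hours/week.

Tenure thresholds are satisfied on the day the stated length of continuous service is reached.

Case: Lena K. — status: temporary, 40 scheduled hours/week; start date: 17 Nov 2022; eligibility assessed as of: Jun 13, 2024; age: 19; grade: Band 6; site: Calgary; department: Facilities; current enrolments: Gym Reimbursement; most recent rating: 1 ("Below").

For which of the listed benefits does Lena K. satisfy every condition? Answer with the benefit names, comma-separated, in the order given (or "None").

Gym Reimbursement

Service from 17 Nov 2022 to Jun 13, 2024: 574 days.
Remote Work Stipend — status temporary ✓ (not excluded); service 574 days ≥ 45 days ✓; site Calgary ✗ (not Porto) → not eligible.
Dependent Care FSA — status temporary ✗ (excluded) → not eligible.
Phone Allowance — service 574 days ≥ 6 months (≈180 days) ✓; site Calgary ✗ (not Omaha, Boise, or Leeds) → not eligible.
Gym Reimbursement — status temporary ✓ (not excluded); service 574 days ≥ 9 months (≈270 days) ✓; 40 hrs/wk ≥ 15 ✓; dept Facilities ✓ → eligible.
Unlimited PTO Program — status temporary ✓; service 574 days ≥ 2 months (≈60 days) ✓; 40 hrs/wk ≥ 35 ✓; dept Facilities ✗ → not eligible.
Employer Retirement Match — status temporary ✓ (not excluded); service 574 days < 3 years (≈1095 days) ✗ → not eligible.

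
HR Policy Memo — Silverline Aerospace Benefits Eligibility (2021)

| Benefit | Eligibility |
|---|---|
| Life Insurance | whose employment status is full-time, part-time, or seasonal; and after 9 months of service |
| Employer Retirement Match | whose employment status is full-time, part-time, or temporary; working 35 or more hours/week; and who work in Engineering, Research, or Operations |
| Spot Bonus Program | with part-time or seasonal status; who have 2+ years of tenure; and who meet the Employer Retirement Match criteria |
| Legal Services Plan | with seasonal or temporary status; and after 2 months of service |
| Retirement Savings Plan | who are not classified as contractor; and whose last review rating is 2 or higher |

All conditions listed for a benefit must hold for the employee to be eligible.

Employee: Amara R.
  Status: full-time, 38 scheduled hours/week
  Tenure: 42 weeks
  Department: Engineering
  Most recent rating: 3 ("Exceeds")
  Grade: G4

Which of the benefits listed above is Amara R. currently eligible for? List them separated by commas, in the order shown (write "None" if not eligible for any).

Life Insurance — status full-time ✓; service 42 weeks ≥ 9 months (≈270 days) ✓ → eligible.
Employer Retirement Match — status full-time ✓; 38 hrs/wk ≥ 35 ✓; dept Engineering ✓ → eligible.
Spot Bonus Program — status full-time ✗ (requires part-time or seasonal) → not eligible.
Legal Services Plan — status full-time ✗ (requires seasonal or temporary) → not eligible.
Retirement Savings Plan — status full-time ✓ (not excluded); rating 3 ≥ 2 ✓ → eligible.

Life Insurance, Employer Retirement Match, Retirement Savings Plan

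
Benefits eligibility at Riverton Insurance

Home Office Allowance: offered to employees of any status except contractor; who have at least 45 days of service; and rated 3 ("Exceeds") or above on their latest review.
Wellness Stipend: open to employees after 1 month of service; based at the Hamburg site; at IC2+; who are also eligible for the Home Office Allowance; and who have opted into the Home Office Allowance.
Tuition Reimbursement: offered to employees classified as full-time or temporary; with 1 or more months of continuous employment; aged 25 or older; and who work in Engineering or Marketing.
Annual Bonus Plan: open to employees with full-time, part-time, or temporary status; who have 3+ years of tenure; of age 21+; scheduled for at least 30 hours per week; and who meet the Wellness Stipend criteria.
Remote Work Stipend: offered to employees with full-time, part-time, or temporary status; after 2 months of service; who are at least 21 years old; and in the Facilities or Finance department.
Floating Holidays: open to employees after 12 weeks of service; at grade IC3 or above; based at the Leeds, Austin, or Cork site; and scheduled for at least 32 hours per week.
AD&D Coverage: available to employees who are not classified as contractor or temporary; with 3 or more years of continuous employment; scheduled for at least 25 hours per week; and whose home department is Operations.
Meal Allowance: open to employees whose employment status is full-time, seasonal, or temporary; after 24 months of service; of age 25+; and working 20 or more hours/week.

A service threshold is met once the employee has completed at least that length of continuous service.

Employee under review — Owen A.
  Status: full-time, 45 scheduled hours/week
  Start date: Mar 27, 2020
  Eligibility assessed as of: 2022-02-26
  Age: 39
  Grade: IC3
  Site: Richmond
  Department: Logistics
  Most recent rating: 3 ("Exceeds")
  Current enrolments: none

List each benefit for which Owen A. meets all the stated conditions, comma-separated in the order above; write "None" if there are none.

Home Office Allowance

Service from Mar 27, 2020 to 2022-02-26: 701 days.
Home Office Allowance — status full-time ✓ (not excluded); service 701 days ≥ 45 days ✓; rating 3 ≥ 3 ✓ → eligible.
Wellness Stipend — service 701 days ≥ 1 month (≈30 days) ✓; site Richmond ✗ (not Hamburg) → not eligible.
Tuition Reimbursement — status full-time ✓; service 701 days ≥ 1 month (≈30 days) ✓; age 39 ≥ 25 ✓; dept Logistics ✗ → not eligible.
Annual Bonus Plan — status full-time ✓; service 701 days < 3 years (≈1095 days) ✗ → not eligible.
Remote Work Stipend — status full-time ✓; service 701 days ≥ 2 months (≈60 days) ✓; age 39 ≥ 21 ✓; dept Logistics ✗ → not eligible.
Floating Holidays — service 701 days ≥ 12 weeks (≈84 days) ✓; grade IC3 ≥ IC3 ✓; site Richmond ✗ (not Leeds, Austin, or Cork) → not eligible.
AD&D Coverage — status full-time ✓ (not excluded); service 701 days < 3 years (≈1095 days) ✗ → not eligible.
Meal Allowance — status full-time ✓; service 701 days < 24 months (≈720 days) ✗ → not eligible.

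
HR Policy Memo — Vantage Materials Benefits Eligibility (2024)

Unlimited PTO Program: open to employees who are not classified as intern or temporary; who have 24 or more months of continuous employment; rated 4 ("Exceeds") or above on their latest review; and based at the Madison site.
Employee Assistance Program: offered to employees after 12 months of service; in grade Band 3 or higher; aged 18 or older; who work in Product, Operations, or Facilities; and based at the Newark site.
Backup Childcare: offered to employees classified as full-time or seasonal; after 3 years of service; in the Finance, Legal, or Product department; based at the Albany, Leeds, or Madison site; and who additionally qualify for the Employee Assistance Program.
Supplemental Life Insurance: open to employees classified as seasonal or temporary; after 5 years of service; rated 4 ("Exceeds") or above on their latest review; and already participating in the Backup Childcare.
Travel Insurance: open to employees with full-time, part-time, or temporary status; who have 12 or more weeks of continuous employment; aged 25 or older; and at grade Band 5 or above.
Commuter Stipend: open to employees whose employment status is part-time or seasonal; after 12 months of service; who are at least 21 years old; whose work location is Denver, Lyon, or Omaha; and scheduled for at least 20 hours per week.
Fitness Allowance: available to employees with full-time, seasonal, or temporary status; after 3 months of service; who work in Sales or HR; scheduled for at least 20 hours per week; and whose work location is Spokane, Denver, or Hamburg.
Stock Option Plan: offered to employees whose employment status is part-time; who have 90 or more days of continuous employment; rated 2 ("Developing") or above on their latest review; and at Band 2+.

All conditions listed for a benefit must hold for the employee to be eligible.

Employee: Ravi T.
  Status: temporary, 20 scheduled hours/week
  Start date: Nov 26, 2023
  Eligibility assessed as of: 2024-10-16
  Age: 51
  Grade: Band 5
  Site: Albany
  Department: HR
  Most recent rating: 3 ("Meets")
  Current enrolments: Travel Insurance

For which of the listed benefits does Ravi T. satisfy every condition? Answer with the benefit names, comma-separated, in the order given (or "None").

Service from Nov 26, 2023 to 2024-10-16: 325 days.
Unlimited PTO Program — status temporary ✗ (excluded) → not eligible.
Employee Assistance Program — service 325 days < 12 months (≈360 days) ✗ → not eligible.
Backup Childcare — status temporary ✗ (requires full-time or seasonal) → not eligible.
Supplemental Life Insurance — status temporary ✓; service 325 days < 5 years (≈1825 days) ✗ → not eligible.
Travel Insurance — status temporary ✓; service 325 days ≥ 12 weeks (≈84 days) ✓; age 51 ≥ 25 ✓; grade Band 5 ≥ Band 5 ✓ → eligible.
Commuter Stipend — status temporary ✗ (requires part-time or seasonal) → not eligible.
Fitness Allowance — status temporary ✓; service 325 days ≥ 3 months (≈90 days) ✓; dept HR ✓; 20 hrs/wk ≥ 20 ✓; site Albany ✗ (not Spokane, Denver, or Hamburg) → not eligible.
Stock Option Plan — status temporary ✗ (requires part-time) → not eligible.

Travel Insurance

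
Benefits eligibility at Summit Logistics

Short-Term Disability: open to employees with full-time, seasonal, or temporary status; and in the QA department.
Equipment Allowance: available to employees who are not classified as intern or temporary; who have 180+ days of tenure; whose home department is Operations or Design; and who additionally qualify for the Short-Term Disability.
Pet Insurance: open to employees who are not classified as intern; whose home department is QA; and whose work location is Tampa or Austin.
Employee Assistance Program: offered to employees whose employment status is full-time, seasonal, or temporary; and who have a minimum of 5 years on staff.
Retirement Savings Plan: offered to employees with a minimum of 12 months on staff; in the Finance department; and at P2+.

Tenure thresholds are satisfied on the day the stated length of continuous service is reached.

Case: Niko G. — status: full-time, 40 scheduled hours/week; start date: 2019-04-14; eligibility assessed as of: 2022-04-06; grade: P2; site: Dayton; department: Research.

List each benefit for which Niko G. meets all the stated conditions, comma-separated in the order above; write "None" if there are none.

None

Service from 2019-04-14 to 2022-04-06: 1088 days.
Short-Term Disability — status full-time ✓; dept Research ✗ → not eligible.
Equipment Allowance — status full-time ✓ (not excluded); service 1088 days ≥ 180 days ✓; dept Research ✗ → not eligible.
Pet Insurance — status full-time ✓ (not excluded); dept Research ✗ → not eligible.
Employee Assistance Program — status full-time ✓; service 1088 days < 5 years (≈1825 days) ✗ → not eligible.
Retirement Savings Plan — service 1088 days ≥ 12 months (≈360 days) ✓; dept Research ✗ → not eligible.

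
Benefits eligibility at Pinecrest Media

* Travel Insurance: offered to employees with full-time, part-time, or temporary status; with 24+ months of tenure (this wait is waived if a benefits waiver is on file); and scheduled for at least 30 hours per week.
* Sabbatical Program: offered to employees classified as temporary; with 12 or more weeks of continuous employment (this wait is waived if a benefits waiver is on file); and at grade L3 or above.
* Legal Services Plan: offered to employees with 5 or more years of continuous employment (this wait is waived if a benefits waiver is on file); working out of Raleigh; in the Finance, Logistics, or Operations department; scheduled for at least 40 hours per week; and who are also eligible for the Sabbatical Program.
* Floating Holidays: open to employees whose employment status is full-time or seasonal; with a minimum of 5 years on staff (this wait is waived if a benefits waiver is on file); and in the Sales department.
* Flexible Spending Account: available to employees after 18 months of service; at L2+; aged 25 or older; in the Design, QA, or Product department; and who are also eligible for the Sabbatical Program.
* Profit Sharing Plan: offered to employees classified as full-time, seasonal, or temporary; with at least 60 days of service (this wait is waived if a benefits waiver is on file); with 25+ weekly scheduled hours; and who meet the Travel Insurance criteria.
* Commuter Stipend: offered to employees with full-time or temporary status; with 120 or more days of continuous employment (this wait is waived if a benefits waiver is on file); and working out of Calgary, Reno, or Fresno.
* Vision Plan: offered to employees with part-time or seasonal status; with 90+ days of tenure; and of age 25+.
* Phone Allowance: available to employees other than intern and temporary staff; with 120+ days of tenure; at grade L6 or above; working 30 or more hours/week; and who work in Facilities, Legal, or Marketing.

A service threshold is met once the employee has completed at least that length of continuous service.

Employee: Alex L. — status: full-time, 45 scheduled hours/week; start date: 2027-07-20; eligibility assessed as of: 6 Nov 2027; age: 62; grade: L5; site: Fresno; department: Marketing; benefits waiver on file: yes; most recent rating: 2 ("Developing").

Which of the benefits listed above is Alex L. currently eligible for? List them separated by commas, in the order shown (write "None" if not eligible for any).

Travel Insurance, Profit Sharing Plan, Commuter Stipend

Service from 2027-07-20 to 6 Nov 2027: 109 days.
Travel Insurance — status full-time ✓; benefits waiver on file ✓; 45 hrs/wk ≥ 30 ✓ → eligible.
Sabbatical Program — status full-time ✗ (requires temporary) → not eligible.
Legal Services Plan — benefits waiver on file ✓; site Fresno ✗ (not Raleigh) → not eligible.
Floating Holidays — status full-time ✓; benefits waiver on file ✓; dept Marketing ✗ → not eligible.
Flexible Spending Account — service 109 days < 18 months (≈540 days) ✗ → not eligible.
Profit Sharing Plan — status full-time ✓; benefits waiver on file ✓; 45 hrs/wk ≥ 25 ✓; eligible for Travel Insurance ✓ → eligible.
Commuter Stipend — status full-time ✓; benefits waiver on file ✓; site Fresno ✓ → eligible.
Vision Plan — status full-time ✗ (requires part-time or seasonal) → not eligible.
Phone Allowance — status full-time ✓ (not excluded); service 109 days < 120 days ✗ → not eligible.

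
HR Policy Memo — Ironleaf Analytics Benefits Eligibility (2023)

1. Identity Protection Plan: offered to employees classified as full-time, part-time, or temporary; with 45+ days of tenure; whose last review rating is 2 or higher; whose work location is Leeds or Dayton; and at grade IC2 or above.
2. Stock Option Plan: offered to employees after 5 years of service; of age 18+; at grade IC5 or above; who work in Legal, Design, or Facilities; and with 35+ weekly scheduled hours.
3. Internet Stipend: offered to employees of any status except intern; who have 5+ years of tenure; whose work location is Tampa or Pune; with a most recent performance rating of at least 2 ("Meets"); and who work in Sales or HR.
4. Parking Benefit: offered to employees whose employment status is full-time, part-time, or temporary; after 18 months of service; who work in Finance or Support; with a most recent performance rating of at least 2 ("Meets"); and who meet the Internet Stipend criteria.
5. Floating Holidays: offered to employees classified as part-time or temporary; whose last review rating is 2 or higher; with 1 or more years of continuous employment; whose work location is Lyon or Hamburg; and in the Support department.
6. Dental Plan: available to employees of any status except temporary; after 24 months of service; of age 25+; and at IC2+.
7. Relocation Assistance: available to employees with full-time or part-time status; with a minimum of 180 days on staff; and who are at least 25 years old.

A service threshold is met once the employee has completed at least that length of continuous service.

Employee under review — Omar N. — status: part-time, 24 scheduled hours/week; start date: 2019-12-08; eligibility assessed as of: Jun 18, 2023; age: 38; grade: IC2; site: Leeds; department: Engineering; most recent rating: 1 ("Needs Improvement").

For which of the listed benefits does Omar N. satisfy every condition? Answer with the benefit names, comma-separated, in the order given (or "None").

Service from 2019-12-08 to Jun 18, 2023: 1288 days.
Identity Protection Plan — status part-time ✓; service 1288 days ≥ 45 days ✓; rating 1 < 2 ✗ → not eligible.
Stock Option Plan — service 1288 days < 5 years (≈1825 days) ✗ → not eligible.
Internet Stipend — status part-time ✓ (not excluded); service 1288 days < 5 years (≈1825 days) ✗ → not eligible.
Parking Benefit — status part-time ✓; service 1288 days ≥ 18 months (≈540 days) ✓; dept Engineering ✗ → not eligible.
Floating Holidays — status part-time ✓; rating 1 < 2 ✗ → not eligible.
Dental Plan — status part-time ✓ (not excluded); service 1288 days ≥ 24 months (≈720 days) ✓; age 38 ≥ 25 ✓; grade IC2 ≥ IC2 ✓ → eligible.
Relocation Assistance — status part-time ✓; service 1288 days ≥ 180 days ✓; age 38 ≥ 25 ✓ → eligible.

Dental Plan, Relocation Assistance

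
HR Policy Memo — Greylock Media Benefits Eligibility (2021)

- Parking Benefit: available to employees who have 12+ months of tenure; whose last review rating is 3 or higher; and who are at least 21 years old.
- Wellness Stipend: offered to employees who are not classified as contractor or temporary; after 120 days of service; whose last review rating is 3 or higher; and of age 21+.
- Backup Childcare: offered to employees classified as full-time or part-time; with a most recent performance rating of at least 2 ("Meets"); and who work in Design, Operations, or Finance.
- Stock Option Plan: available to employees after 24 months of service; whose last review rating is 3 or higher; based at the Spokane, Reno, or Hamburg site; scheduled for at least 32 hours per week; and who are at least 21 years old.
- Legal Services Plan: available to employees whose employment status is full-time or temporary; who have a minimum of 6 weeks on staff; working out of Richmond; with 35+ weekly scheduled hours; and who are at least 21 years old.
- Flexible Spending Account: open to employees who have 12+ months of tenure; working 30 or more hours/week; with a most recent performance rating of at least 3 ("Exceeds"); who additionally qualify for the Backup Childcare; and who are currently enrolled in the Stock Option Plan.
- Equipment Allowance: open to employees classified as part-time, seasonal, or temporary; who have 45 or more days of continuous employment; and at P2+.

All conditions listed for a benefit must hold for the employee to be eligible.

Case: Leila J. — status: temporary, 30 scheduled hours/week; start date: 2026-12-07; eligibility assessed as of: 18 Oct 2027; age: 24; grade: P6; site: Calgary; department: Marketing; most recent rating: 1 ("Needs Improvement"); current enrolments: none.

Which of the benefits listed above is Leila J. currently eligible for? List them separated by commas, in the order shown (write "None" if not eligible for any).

Service from 2026-12-07 to 18 Oct 2027: 315 days.
Parking Benefit — service 315 days < 12 months (≈360 days) ✗ → not eligible.
Wellness Stipend — status temporary ✗ (excluded) → not eligible.
Backup Childcare — status temporary ✗ (requires full-time or part-time) → not eligible.
Stock Option Plan — service 315 days < 24 months (≈720 days) ✗ → not eligible.
Legal Services Plan — status temporary ✓; service 315 days ≥ 6 weeks (≈42 days) ✓; site Calgary ✗ (not Richmond) → not eligible.
Flexible Spending Account — service 315 days < 12 months (≈360 days) ✗ → not eligible.
Equipment Allowance — status temporary ✓; service 315 days ≥ 45 days ✓; grade P6 ≥ P2 ✓ → eligible.

Equipment Allowance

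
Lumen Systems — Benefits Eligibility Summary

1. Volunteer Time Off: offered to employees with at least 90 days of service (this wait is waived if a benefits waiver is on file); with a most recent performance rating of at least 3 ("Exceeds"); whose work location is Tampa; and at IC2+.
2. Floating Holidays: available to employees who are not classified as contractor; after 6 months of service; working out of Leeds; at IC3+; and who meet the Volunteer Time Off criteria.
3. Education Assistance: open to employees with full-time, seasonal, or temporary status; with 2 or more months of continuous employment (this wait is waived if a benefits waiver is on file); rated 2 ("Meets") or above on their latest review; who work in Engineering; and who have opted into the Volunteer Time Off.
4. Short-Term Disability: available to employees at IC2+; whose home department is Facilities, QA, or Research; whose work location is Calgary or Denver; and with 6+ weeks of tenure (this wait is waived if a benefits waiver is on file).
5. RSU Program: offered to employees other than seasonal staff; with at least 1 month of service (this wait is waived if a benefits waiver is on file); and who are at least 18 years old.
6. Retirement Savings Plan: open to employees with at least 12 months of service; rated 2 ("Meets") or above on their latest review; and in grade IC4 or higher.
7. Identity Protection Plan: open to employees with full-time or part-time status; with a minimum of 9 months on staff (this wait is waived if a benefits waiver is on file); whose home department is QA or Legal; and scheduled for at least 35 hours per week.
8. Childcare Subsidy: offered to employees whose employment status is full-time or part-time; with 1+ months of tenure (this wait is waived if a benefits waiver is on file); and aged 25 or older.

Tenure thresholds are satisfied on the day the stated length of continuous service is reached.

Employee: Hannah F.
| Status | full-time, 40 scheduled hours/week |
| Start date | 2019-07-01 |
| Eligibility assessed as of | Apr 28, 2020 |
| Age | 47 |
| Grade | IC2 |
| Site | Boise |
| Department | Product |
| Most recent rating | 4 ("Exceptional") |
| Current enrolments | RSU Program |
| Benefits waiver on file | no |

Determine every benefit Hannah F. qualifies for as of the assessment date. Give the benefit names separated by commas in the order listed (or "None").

Service from 2019-07-01 to Apr 28, 2020: 302 days.
Volunteer Time Off — no waiver, service 302 days ≥ 90 days ✓; rating 4 ≥ 3 ✓; site Boise ✗ (not Tampa) → not eligible.
Floating Holidays — status full-time ✓ (not excluded); service 302 days ≥ 6 months (≈180 days) ✓; site Boise ✗ (not Leeds) → not eligible.
Education Assistance — status full-time ✓; no waiver, service 302 days ≥ 2 months (≈60 days) ✓; rating 4 ≥ 2 ✓; dept Product ✗ → not eligible.
Short-Term Disability — grade IC2 ≥ IC2 ✓; dept Product ✗ → not eligible.
RSU Program — status full-time ✓ (not excluded); no waiver, service 302 days ≥ 1 month (≈30 days) ✓; age 47 ≥ 18 ✓ → eligible.
Retirement Savings Plan — service 302 days < 12 months (≈360 days) ✗ → not eligible.
Identity Protection Plan — status full-time ✓; no waiver, service 302 days ≥ 9 months (≈270 days) ✓; dept Product ✗ → not eligible.
Childcare Subsidy — status full-time ✓; no waiver, service 302 days ≥ 1 month (≈30 days) ✓; age 47 ≥ 25 ✓ → eligible.

RSU Program, Childcare Subsidy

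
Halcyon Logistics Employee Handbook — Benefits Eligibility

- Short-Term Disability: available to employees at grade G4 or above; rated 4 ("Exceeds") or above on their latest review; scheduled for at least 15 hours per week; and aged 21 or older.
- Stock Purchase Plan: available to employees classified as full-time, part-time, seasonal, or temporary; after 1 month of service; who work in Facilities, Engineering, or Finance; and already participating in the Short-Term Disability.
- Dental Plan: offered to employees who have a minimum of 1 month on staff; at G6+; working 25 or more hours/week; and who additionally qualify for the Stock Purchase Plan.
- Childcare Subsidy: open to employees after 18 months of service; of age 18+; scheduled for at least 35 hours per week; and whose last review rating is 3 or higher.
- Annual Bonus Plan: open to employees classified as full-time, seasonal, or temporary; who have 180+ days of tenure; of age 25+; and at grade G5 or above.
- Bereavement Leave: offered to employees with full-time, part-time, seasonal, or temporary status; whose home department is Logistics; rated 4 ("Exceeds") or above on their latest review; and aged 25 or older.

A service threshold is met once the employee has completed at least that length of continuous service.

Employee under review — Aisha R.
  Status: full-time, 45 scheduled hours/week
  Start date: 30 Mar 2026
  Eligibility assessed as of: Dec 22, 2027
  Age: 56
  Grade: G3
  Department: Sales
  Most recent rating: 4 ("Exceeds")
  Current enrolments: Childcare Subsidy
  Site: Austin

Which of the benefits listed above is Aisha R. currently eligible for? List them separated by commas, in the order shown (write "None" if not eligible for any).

Service from 30 Mar 2026 to Dec 22, 2027: 632 days.
Short-Term Disability — grade G3 < G4 ✗ → not eligible.
Stock Purchase Plan — status full-time ✓; service 632 days ≥ 1 month (≈30 days) ✓; dept Sales ✗ → not eligible.
Dental Plan — service 632 days ≥ 1 month (≈30 days) ✓; grade G3 < G6 ✗ → not eligible.
Childcare Subsidy — service 632 days ≥ 18 months (≈540 days) ✓; age 56 ≥ 18 ✓; 45 hrs/wk ≥ 35 ✓; rating 4 ≥ 3 ✓ → eligible.
Annual Bonus Plan — status full-time ✓; service 632 days ≥ 180 days ✓; age 56 ≥ 25 ✓; grade G3 < G5 ✗ → not eligible.
Bereavement Leave — status full-time ✓; dept Sales ✗ → not eligible.

Childcare Subsidy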